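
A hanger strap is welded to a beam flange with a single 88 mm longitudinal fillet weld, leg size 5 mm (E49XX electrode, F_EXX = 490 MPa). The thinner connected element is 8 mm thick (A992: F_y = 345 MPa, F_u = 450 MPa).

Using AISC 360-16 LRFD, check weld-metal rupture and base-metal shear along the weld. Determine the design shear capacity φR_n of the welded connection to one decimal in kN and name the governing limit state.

Weld metal: throat = 0.707×5 = 3.535 mm, L = 88 mm. φR_n = 0.75 × 0.6 × 490 × 3.535 × 88 = 68.6 kN.
Base metal shear (8 mm plate): yield φR_n = 1.0×0.6×345×8×88 = 145.7 kN; rupture φR_n = 0.75×0.6×450×8×88 = 142.6 kN; take 142.6 kN (rupture).
Governing: min(68.6, 142.6) = 68.6 kN → weld metal.

68.6 kN (weld metal governs)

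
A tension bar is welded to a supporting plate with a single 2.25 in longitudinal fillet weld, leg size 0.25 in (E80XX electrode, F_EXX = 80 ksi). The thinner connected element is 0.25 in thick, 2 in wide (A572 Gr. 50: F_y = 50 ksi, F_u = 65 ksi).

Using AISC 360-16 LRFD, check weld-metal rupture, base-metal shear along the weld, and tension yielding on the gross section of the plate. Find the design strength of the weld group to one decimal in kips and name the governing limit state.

Weld metal: throat = 0.707×0.25 = 0.17675 in, L = 2.25 in. φR_n = 0.75 × 0.6 × 80 × 0.17675 × 2.25 = 14.3 kips.
Base metal shear (0.25 in plate): yield φR_n = 1.0×0.6×50×0.25×2.25 = 16.9 kips; rupture φR_n = 0.75×0.6×65×0.25×2.25 = 16.5 kips; take 16.5 kips (rupture).
Tension yield (gross): A_g = 2×0.25 = 0.5 in². φR_n = 0.90 × 50 × 0.5 = 22.5 kips.
Governing: min(14.3, 16.5, 22.5) = 14.3 kips → weld metal.

14.3 kips (weld metal governs)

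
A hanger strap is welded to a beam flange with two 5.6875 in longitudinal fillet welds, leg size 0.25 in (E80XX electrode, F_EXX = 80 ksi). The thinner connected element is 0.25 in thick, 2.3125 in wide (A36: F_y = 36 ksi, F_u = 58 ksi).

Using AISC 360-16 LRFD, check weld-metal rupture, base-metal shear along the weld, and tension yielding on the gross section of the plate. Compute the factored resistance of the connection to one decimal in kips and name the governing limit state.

Weld metal: throat = 0.707×0.25 = 0.17675 in, L = 2×5.6875 = 11.375 in. φR_n = 0.75 × 0.6 × 80 × 0.17675 × 11.375 = 72.4 kips.
Base metal shear (0.25 in plate): yield φR_n = 1.0×0.6×36×0.25×11.375 = 61.4 kips; rupture φR_n = 0.75×0.6×58×0.25×11.375 = 74.2 kips; take 61.4 kips (yield).
Tension yield (gross): A_g = 2.3125×0.25 = 0.57813 in². φR_n = 0.90 × 36 × 0.57813 = 18.7 kips.
Governing: min(72.4, 61.4, 18.7) = 18.7 kips → gross-section yield.

18.7 kips (gross-section yield governs)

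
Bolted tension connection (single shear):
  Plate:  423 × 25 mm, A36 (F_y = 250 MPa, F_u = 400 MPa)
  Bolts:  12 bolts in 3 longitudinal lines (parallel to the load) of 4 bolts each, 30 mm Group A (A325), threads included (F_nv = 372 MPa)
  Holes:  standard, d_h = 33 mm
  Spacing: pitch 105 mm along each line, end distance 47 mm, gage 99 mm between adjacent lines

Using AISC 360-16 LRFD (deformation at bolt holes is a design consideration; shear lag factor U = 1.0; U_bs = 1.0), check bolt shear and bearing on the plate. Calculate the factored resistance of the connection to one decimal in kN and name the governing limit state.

Bolt shear: A_b = π(30)²/4 = 706.86 mm². φR_n = 0.75 × 372 × 706.86 × 12 × 1 = 2366.6 kN.
Bearing (25 mm plate, F_u = 400 MPa): end bolts L_c = 47 − 33/2 = 30.5, R_n = min(1.2×30.5×25×400, 2.4×30×25×400) = 366 kN/bolt; interior L_c = 105 − 33 = 72, R_n = 720 kN/bolt. φR_n = 0.75 × (3×366 + 9×720) = 5683.5 kN.
Governing: min(2366.6, 5683.5) = 2366.6 kN → bolt shear.

2366.6 kN (bolt shear governs)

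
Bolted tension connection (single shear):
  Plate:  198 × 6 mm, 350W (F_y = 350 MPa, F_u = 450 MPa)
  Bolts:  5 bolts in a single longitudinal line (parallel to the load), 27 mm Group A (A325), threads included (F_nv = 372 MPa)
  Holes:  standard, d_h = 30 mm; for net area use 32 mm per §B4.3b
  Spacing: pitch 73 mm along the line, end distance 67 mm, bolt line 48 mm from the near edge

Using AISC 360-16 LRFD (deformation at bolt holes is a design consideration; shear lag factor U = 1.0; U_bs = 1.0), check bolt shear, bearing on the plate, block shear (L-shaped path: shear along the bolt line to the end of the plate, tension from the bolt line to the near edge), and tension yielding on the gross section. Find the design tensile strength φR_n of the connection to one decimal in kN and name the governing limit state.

326.0 kN (block shear governs)

Bolt shear: A_b = π(27)²/4 = 572.56 mm². φR_n = 0.75 × 372 × 572.56 × 5 × 1 = 798.7 kN.
Bearing (6 mm plate, F_u = 450 MPa): end bolts L_c = 67 − 30/2 = 52, R_n = min(1.2×52×6×450, 2.4×27×6×450) = 168.48 kN/bolt; interior L_c = 73 − 30 = 43, R_n = 139.32 kN/bolt. φR_n = 0.75 × (1×168.48 + 4×139.32) = 544.3 kN.
Block shear: shear path 1×[67+4×73] = 1×359 mm, A_gv = 2154, A_nv = 1×(359 − 4.5×32)×6 = 1290 mm²; tension to near edge: (48 − 0.5×32)×6 = 192 mm². R_n = min(0.6×450×1290, 0.6×350×2154) + 1.0×450×192 = min(348.3, 452.34) + 86.4 = 434.7 kN. φR_n = 0.75 × 434.7 = 326.0 kN.
Tension yield (gross): A_g = 198×6 = 1188 mm². φR_n = 0.90 × 350 × 1188 = 374.2 kN.
Governing: min(798.7, 544.3, 326.0, 374.2) = 326.0 kN → block shear.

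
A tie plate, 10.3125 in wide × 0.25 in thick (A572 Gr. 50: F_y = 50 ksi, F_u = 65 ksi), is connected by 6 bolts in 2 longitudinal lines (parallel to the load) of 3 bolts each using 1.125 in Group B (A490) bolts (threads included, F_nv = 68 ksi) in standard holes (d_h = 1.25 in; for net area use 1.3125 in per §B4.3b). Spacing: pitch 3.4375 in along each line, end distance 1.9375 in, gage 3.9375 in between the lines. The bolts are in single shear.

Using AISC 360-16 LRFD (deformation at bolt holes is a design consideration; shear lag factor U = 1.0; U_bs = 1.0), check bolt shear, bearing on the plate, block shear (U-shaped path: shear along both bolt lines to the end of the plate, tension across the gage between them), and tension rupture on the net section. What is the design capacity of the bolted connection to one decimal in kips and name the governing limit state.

93.7 kips (net-section rupture governs)

Bolt shear: A_b = π(1.125)²/4 = 0.99402 in². φR_n = 0.75 × 68 × 0.99402 × 6 × 1 = 304.2 kips.
Bearing (0.25 in plate, F_u = 65 ksi): end bolts L_c = 1.9375 − 1.25/2 = 1.3125, R_n = min(1.2×1.3125×0.25×65, 2.4×1.125×0.25×65) = 25.594 kips/bolt; interior L_c = 3.4375 − 1.25 = 2.1875, R_n = 42.656 kips/bolt. φR_n = 0.75 × (2×25.594 + 4×42.656) = 166.4 kips.
Block shear: shear path 2×[1.9375+2×3.4375] = 2×8.8125 in, A_gv = 4.4063, A_nv = 2×(8.8125 − 2.5×1.3125)×0.25 = 2.7656 in²; tension across gage: (3.9375 − 1×1.3125)×0.25 = 0.65625 in². R_n = min(0.6×65×2.7656, 0.6×50×4.4063) + 1.0×65×0.65625 = min(107.86, 132.19) + 42.656 = 150.52 kips. φR_n = 0.75 × 150.52 = 112.9 kips.
Tension rupture (net): A_n = (10.3125 − 2×1.3125)×0.25 = 1.9219 in² (U = 1.0, A_e = A_n). φR_n = 0.75 × 65 × 1.9219 = 93.7 kips.
Governing: min(304.2, 166.4, 112.9, 93.7) = 93.7 kips → net-section rupture.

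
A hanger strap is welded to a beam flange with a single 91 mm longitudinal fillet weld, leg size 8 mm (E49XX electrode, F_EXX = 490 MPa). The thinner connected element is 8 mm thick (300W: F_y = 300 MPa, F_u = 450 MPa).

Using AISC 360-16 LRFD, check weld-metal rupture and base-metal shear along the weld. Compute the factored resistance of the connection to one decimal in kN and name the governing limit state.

113.5 kN (weld metal governs)

Weld metal: throat = 0.707×8 = 5.656 mm, L = 91 mm. φR_n = 0.75 × 0.6 × 490 × 5.656 × 91 = 113.5 kN.
Base metal shear (8 mm plate): yield φR_n = 1.0×0.6×300×8×91 = 131.0 kN; rupture φR_n = 0.75×0.6×450×8×91 = 147.4 kN; take 131.0 kN (yield).
Governing: min(113.5, 131.0) = 113.5 kN → weld metal.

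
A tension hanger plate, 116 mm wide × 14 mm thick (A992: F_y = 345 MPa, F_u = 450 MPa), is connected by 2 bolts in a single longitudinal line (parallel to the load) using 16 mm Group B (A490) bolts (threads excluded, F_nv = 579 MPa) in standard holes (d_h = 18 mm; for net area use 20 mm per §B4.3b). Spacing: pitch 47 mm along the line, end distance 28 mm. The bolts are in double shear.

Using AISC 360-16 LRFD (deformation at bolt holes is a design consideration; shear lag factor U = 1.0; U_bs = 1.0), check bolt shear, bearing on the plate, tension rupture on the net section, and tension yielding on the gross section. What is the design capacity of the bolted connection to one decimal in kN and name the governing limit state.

272.2 kN (bearing governs)

Bolt shear: A_b = π(16)²/4 = 201.06 mm². φR_n = 0.75 × 579 × 201.06 × 2 × 2 = 349.2 kN.
Bearing (14 mm plate, F_u = 450 MPa): end bolts L_c = 28 − 18/2 = 19, R_n = min(1.2×19×14×450, 2.4×16×14×450) = 143.64 kN/bolt; interior L_c = 47 − 18 = 29, R_n = 219.24 kN/bolt. φR_n = 0.75 × (1×143.64 + 1×219.24) = 272.2 kN.
Tension rupture (net): A_n = (116 − 1×20)×14 = 1344 mm² (U = 1.0, A_e = A_n). φR_n = 0.75 × 450 × 1344 = 453.6 kN.
Tension yield (gross): A_g = 116×14 = 1624 mm². φR_n = 0.90 × 345 × 1624 = 504.3 kN.
Governing: min(349.2, 272.2, 453.6, 504.3) = 272.2 kN → bearing.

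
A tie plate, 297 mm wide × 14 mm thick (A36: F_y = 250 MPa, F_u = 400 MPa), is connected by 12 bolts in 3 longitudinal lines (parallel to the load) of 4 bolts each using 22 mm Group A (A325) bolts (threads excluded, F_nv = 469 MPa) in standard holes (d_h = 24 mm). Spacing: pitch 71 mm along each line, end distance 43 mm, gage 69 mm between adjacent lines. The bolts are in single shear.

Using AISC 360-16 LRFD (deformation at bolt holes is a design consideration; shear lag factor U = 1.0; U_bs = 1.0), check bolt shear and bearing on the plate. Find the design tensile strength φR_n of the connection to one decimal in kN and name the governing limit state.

1604.5 kN (bolt shear governs)

Bolt shear: A_b = π(22)²/4 = 380.13 mm². φR_n = 0.75 × 469 × 380.13 × 12 × 1 = 1604.5 kN.
Bearing (14 mm plate, F_u = 400 MPa): end bolts L_c = 43 − 24/2 = 31, R_n = min(1.2×31×14×400, 2.4×22×14×400) = 208.32 kN/bolt; interior L_c = 71 − 24 = 47, R_n = 295.68 kN/bolt. φR_n = 0.75 × (3×208.32 + 9×295.68) = 2464.6 kN.
Governing: min(1604.5, 2464.6) = 1604.5 kN → bolt shear.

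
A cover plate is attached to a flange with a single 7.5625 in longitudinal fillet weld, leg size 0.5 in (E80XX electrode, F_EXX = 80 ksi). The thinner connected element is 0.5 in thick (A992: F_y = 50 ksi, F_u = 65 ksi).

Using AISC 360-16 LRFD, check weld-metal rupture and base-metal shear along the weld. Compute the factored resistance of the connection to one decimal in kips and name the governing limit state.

96.2 kips (weld metal governs)

Weld metal: throat = 0.707×0.5 = 0.3535 in, L = 7.5625 in. φR_n = 0.75 × 0.6 × 80 × 0.3535 × 7.5625 = 96.2 kips.
Base metal shear (0.5 in plate): yield φR_n = 1.0×0.6×50×0.5×7.5625 = 113.4 kips; rupture φR_n = 0.75×0.6×65×0.5×7.5625 = 110.6 kips; take 110.6 kips (rupture).
Governing: min(96.2, 110.6) = 96.2 kips → weld metal.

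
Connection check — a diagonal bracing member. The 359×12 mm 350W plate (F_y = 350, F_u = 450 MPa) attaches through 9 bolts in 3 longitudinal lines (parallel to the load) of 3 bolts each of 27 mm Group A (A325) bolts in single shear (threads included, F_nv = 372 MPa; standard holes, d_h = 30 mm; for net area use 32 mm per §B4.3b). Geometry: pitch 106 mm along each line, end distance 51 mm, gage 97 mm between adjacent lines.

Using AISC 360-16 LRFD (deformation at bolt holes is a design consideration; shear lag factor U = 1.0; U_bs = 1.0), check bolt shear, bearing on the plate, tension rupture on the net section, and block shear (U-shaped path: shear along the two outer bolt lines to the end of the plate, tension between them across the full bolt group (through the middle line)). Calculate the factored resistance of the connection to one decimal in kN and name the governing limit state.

1065.2 kN (net-section rupture governs)

Bolt shear: A_b = π(27)²/4 = 572.56 mm². φR_n = 0.75 × 372 × 572.56 × 9 × 1 = 1437.7 kN.
Bearing (12 mm plate, F_u = 450 MPa): end bolts L_c = 51 − 30/2 = 36, R_n = min(1.2×36×12×450, 2.4×27×12×450) = 233.28 kN/bolt; interior L_c = 106 − 30 = 76, R_n = 349.92 kN/bolt. φR_n = 0.75 × (3×233.28 + 6×349.92) = 2099.5 kN.
Tension rupture (net): A_n = (359 − 3×32)×12 = 3156 mm² (U = 1.0, A_e = A_n). φR_n = 0.75 × 450 × 3156 = 1065.2 kN.
Block shear: shear path 2×[51+2×106] = 2×263 mm, A_gv = 6312, A_nv = 2×(263 − 2.5×32)×12 = 4392 mm²; tension across gage: (194 − 2×32)×12 = 1560 mm². R_n = min(0.6×450×4392, 0.6×350×6312) + 1.0×450×1560 = min(1185.8, 1325.5) + 702 = 1887.8 kN. φR_n = 0.75 × 1887.8 = 1415.9 kN.
Governing: min(1437.7, 2099.5, 1065.2, 1415.9) = 1065.2 kN → net-section rupture.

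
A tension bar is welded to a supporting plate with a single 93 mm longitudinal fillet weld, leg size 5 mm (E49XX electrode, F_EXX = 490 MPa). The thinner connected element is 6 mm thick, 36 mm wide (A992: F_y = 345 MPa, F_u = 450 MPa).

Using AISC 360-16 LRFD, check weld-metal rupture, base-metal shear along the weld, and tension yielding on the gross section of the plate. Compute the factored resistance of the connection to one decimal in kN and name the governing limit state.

67.1 kN (gross-section yield governs)

Weld metal: throat = 0.707×5 = 3.535 mm, L = 93 mm. φR_n = 0.75 × 0.6 × 490 × 3.535 × 93 = 72.5 kN.
Base metal shear (6 mm plate): yield φR_n = 1.0×0.6×345×6×93 = 115.5 kN; rupture φR_n = 0.75×0.6×450×6×93 = 113.0 kN; take 113.0 kN (rupture).
Tension yield (gross): A_g = 36×6 = 216 mm². φR_n = 0.90 × 345 × 216 = 67.1 kN.
Governing: min(72.5, 113.0, 67.1) = 67.1 kN → gross-section yield.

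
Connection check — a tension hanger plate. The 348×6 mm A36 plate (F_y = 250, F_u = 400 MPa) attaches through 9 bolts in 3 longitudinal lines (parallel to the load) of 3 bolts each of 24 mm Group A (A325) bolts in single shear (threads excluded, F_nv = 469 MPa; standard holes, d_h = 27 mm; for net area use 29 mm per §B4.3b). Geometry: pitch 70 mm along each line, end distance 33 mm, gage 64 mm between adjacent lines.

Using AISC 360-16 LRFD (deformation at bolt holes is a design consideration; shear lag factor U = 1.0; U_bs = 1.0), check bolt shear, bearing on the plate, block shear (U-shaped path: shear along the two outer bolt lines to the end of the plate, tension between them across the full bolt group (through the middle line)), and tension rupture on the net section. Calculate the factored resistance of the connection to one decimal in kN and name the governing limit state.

343.1 kN (block shear governs)

Bolt shear: A_b = π(24)²/4 = 452.39 mm². φR_n = 0.75 × 469 × 452.39 × 9 × 1 = 1432.2 kN.
Bearing (6 mm plate, F_u = 400 MPa): end bolts L_c = 33 − 27/2 = 19.5, R_n = min(1.2×19.5×6×400, 2.4×24×6×400) = 56.16 kN/bolt; interior L_c = 70 − 27 = 43, R_n = 123.84 kN/bolt. φR_n = 0.75 × (3×56.16 + 6×123.84) = 683.6 kN.
Block shear: shear path 2×[33+2×70] = 2×173 mm, A_gv = 2076, A_nv = 2×(173 − 2.5×29)×6 = 1206 mm²; tension across gage: (128 − 2×29)×6 = 420 mm². R_n = min(0.6×400×1206, 0.6×250×2076) + 1.0×400×420 = min(289.44, 311.4) + 168 = 457.44 kN. φR_n = 0.75 × 457.44 = 343.1 kN.
Tension rupture (net): A_n = (348 − 3×29)×6 = 1566 mm² (U = 1.0, A_e = A_n). φR_n = 0.75 × 400 × 1566 = 469.8 kN.
Governing: min(1432.2, 683.6, 343.1, 469.8) = 343.1 kN → block shear.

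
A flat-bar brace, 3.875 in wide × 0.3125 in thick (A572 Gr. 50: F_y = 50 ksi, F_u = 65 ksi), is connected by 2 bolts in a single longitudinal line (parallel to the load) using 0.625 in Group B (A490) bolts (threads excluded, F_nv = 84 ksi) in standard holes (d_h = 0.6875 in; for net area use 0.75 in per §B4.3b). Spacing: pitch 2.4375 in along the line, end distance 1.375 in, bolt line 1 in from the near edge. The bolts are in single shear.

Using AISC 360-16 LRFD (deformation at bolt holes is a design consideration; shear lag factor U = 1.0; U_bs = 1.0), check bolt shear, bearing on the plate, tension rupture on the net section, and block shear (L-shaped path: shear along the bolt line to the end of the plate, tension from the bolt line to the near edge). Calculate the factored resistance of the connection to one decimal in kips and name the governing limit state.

34.1 kips (block shear governs)

Bolt shear: A_b = π(0.625)²/4 = 0.3068 in². φR_n = 0.75 × 84 × 0.3068 × 2 × 1 = 38.7 kips.
Bearing (0.3125 in plate, F_u = 65 ksi): end bolts L_c = 1.375 − 0.6875/2 = 1.03125, R_n = min(1.2×1.03125×0.3125×65, 2.4×0.625×0.3125×65) = 25.137 kips/bolt; interior L_c = 2.4375 − 0.6875 = 1.75, R_n = 30.469 kips/bolt. φR_n = 0.75 × (1×25.137 + 1×30.469) = 41.7 kips.
Tension rupture (net): A_n = (3.875 − 1×0.75)×0.3125 = 0.97656 in² (U = 1.0, A_e = A_n). φR_n = 0.75 × 65 × 0.97656 = 47.6 kips.
Block shear: shear path 1×[1.375+1×2.4375] = 1×3.8125 in, A_gv = 1.1914, A_nv = 1×(3.8125 − 1.5×0.75)×0.3125 = 0.83984 in²; tension to near edge: (1 − 0.5×0.75)×0.3125 = 0.19531 in². R_n = min(0.6×65×0.83984, 0.6×50×1.1914) + 1.0×65×0.19531 = min(32.754, 35.742) + 12.695 = 45.449 kips. φR_n = 0.75 × 45.449 = 34.1 kips.
Governing: min(38.7, 41.7, 47.6, 34.1) = 34.1 kips → block shear.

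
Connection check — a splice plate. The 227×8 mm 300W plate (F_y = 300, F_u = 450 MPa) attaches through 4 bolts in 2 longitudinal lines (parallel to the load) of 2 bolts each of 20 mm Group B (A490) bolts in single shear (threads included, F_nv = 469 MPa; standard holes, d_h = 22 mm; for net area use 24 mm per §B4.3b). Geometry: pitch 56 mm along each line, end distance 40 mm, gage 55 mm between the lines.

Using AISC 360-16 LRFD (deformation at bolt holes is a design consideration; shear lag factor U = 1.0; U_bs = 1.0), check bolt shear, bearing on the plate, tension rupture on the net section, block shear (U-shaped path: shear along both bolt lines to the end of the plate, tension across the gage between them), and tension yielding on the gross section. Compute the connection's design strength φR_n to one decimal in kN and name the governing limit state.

278.1 kN (block shear governs)

Bolt shear: A_b = π(20)²/4 = 314.16 mm². φR_n = 0.75 × 469 × 314.16 × 4 × 1 = 442.0 kN.
Bearing (8 mm plate, F_u = 450 MPa): end bolts L_c = 40 − 22/2 = 29, R_n = min(1.2×29×8×450, 2.4×20×8×450) = 125.28 kN/bolt; interior L_c = 56 − 22 = 34, R_n = 146.88 kN/bolt. φR_n = 0.75 × (2×125.28 + 2×146.88) = 408.2 kN.
Tension rupture (net): A_n = (227 − 2×24)×8 = 1432 mm² (U = 1.0, A_e = A_n). φR_n = 0.75 × 450 × 1432 = 483.3 kN.
Block shear: shear path 2×[40+1×56] = 2×96 mm, A_gv = 1536, A_nv = 2×(96 − 1.5×24)×8 = 960 mm²; tension across gage: (55 − 1×24)×8 = 248 mm². R_n = min(0.6×450×960, 0.6×300×1536) + 1.0×450×248 = min(259.2, 276.48) + 111.6 = 370.8 kN. φR_n = 0.75 × 370.8 = 278.1 kN.
Tension yield (gross): A_g = 227×8 = 1816 mm². φR_n = 0.90 × 300 × 1816 = 490.3 kN.
Governing: min(442.0, 408.2, 483.3, 278.1, 490.3) = 278.1 kN → block shear.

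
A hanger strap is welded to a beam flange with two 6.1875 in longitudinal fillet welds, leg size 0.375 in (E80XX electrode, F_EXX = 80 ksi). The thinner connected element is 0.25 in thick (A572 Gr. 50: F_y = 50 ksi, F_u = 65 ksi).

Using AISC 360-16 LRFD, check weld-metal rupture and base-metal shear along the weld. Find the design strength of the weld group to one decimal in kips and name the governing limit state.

90.5 kips (base-metal shear governs)

Weld metal: throat = 0.707×0.375 = 0.26513 in, L = 2×6.1875 = 12.375 in. φR_n = 0.75 × 0.6 × 80 × 0.26513 × 12.375 = 118.1 kips.
Base metal shear (0.25 in plate): yield φR_n = 1.0×0.6×50×0.25×12.375 = 92.8 kips; rupture φR_n = 0.75×0.6×65×0.25×12.375 = 90.5 kips; take 90.5 kips (rupture).
Governing: min(118.1, 90.5) = 90.5 kips → base-metal shear.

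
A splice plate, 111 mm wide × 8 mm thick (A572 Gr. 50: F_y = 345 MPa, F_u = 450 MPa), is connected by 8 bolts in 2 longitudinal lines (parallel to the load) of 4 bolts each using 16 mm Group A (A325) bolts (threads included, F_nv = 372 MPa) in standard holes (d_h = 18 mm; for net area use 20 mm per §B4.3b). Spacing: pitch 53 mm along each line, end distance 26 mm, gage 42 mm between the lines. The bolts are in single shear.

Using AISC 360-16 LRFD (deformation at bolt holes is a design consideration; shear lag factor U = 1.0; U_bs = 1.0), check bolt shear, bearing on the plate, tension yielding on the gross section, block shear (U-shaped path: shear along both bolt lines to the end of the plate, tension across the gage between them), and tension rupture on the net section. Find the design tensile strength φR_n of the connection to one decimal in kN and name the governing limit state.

Bolt shear: A_b = π(16)²/4 = 201.06 mm². φR_n = 0.75 × 372 × 201.06 × 8 × 1 = 448.8 kN.
Bearing (8 mm plate, F_u = 450 MPa): end bolts L_c = 26 − 18/2 = 17, R_n = min(1.2×17×8×450, 2.4×16×8×450) = 73.44 kN/bolt; interior L_c = 53 − 18 = 35, R_n = 138.24 kN/bolt. φR_n = 0.75 × (2×73.44 + 6×138.24) = 732.2 kN.
Tension yield (gross): A_g = 111×8 = 888 mm². φR_n = 0.90 × 345 × 888 = 275.7 kN.
Block shear: shear path 2×[26+3×53] = 2×185 mm, A_gv = 2960, A_nv = 2×(185 − 3.5×20)×8 = 1840 mm²; tension across gage: (42 − 1×20)×8 = 176 mm². R_n = min(0.6×450×1840, 0.6×345×2960) + 1.0×450×176 = min(496.8, 612.72) + 79.2 = 576 kN. φR_n = 0.75 × 576 = 432.0 kN.
Tension rupture (net): A_n = (111 − 2×20)×8 = 568 mm² (U = 1.0, A_e = A_n). φR_n = 0.75 × 450 × 568 = 191.7 kN.
Governing: min(448.8, 732.2, 275.7, 432.0, 191.7) = 191.7 kN → net-section rupture.

191.7 kN (net-section rupture governs)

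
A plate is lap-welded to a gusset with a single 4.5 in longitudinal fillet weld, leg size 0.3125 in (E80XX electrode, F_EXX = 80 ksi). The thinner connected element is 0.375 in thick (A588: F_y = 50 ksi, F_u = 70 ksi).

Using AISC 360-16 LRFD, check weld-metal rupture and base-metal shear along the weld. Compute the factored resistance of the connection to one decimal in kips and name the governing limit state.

35.8 kips (weld metal governs)

Weld metal: throat = 0.707×0.3125 = 0.22094 in, L = 4.5 in. φR_n = 0.75 × 0.6 × 80 × 0.22094 × 4.5 = 35.8 kips.
Base metal shear (0.375 in plate): yield φR_n = 1.0×0.6×50×0.375×4.5 = 50.6 kips; rupture φR_n = 0.75×0.6×70×0.375×4.5 = 53.2 kips; take 50.6 kips (yield).
Governing: min(35.8, 50.6) = 35.8 kips → weld metal.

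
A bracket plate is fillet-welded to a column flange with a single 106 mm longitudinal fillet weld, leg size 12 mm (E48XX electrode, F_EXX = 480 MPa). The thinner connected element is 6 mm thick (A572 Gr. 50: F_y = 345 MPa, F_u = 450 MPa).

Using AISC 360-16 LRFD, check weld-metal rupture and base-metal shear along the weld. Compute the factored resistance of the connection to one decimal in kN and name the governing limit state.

Weld metal: throat = 0.707×12 = 8.484 mm, L = 106 mm. φR_n = 0.75 × 0.6 × 480 × 8.484 × 106 = 194.2 kN.
Base metal shear (6 mm plate): yield φR_n = 1.0×0.6×345×6×106 = 131.7 kN; rupture φR_n = 0.75×0.6×450×6×106 = 128.8 kN; take 128.8 kN (rupture).
Governing: min(194.2, 128.8) = 128.8 kN → base-metal shear.

128.8 kN (base-metal shear governs)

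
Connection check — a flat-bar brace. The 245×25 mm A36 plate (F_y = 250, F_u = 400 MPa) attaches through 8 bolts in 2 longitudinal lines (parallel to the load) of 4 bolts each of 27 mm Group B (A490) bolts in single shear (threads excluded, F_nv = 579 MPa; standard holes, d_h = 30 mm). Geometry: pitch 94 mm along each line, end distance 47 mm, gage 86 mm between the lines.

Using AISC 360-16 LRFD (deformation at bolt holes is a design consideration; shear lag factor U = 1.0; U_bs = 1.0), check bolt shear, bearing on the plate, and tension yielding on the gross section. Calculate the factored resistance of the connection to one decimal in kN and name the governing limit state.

Bolt shear: A_b = π(27)²/4 = 572.56 mm². φR_n = 0.75 × 579 × 572.56 × 8 × 1 = 1989.1 kN.
Bearing (25 mm plate, F_u = 400 MPa): end bolts L_c = 47 − 30/2 = 32, R_n = min(1.2×32×25×400, 2.4×27×25×400) = 384 kN/bolt; interior L_c = 94 − 30 = 64, R_n = 648 kN/bolt. φR_n = 0.75 × (2×384 + 6×648) = 3492.0 kN.
Tension yield (gross): A_g = 245×25 = 6125 mm². φR_n = 0.90 × 250 × 6125 = 1378.1 kN.
Governing: min(1989.1, 3492.0, 1378.1) = 1378.1 kN → gross-section yield.

1378.1 kN (gross-section yield governs)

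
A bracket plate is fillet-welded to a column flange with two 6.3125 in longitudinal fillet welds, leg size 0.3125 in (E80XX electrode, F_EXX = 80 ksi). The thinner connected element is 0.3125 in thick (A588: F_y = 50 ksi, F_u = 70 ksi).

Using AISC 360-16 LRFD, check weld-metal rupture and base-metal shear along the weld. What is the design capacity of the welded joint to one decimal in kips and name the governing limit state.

Weld metal: throat = 0.707×0.3125 = 0.22094 in, L = 2×6.3125 = 12.625 in. φR_n = 0.75 × 0.6 × 80 × 0.22094 × 12.625 = 100.4 kips.
Base metal shear (0.3125 in plate): yield φR_n = 1.0×0.6×50×0.3125×12.625 = 118.4 kips; rupture φR_n = 0.75×0.6×70×0.3125×12.625 = 124.3 kips; take 118.4 kips (yield).
Governing: min(100.4, 118.4) = 100.4 kips → weld metal.

100.4 kips (weld metal governs)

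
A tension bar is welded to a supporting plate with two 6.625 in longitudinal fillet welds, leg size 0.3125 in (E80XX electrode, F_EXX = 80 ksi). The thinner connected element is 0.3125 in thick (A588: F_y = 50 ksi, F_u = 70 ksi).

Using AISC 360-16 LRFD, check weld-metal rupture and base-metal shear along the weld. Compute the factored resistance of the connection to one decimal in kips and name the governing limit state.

105.4 kips (weld metal governs)

Weld metal: throat = 0.707×0.3125 = 0.22094 in, L = 2×6.625 = 13.25 in. φR_n = 0.75 × 0.6 × 80 × 0.22094 × 13.25 = 105.4 kips.
Base metal shear (0.3125 in plate): yield φR_n = 1.0×0.6×50×0.3125×13.25 = 124.2 kips; rupture φR_n = 0.75×0.6×70×0.3125×13.25 = 130.4 kips; take 124.2 kips (yield).
Governing: min(105.4, 124.2) = 105.4 kips → weld metal.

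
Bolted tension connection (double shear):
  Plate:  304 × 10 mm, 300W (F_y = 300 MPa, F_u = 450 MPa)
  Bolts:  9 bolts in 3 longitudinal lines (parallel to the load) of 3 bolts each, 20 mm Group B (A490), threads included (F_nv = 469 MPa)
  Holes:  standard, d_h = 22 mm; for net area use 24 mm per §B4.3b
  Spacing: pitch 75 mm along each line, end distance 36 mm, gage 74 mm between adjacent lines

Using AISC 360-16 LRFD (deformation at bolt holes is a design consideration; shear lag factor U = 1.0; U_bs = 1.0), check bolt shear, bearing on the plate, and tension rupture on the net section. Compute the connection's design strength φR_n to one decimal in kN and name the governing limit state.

783.0 kN (net-section rupture governs)

Bolt shear: A_b = π(20)²/4 = 314.16 mm². φR_n = 0.75 × 469 × 314.16 × 9 × 2 = 1989.1 kN.
Bearing (10 mm plate, F_u = 450 MPa): end bolts L_c = 36 − 22/2 = 25, R_n = min(1.2×25×10×450, 2.4×20×10×450) = 135 kN/bolt; interior L_c = 75 − 22 = 53, R_n = 216 kN/bolt. φR_n = 0.75 × (3×135 + 6×216) = 1275.8 kN.
Tension rupture (net): A_n = (304 − 3×24)×10 = 2320 mm² (U = 1.0, A_e = A_n). φR_n = 0.75 × 450 × 2320 = 783.0 kN.
Governing: min(1989.1, 1275.8, 783.0) = 783.0 kN → net-section rupture.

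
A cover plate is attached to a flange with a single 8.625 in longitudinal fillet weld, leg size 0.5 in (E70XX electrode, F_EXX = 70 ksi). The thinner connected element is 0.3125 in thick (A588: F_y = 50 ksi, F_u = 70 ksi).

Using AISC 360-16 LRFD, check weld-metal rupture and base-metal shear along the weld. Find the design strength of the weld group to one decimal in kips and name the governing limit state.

80.9 kips (base-metal shear governs)

Weld metal: throat = 0.707×0.5 = 0.3535 in, L = 8.625 in. φR_n = 0.75 × 0.6 × 70 × 0.3535 × 8.625 = 96.0 kips.
Base metal shear (0.3125 in plate): yield φR_n = 1.0×0.6×50×0.3125×8.625 = 80.9 kips; rupture φR_n = 0.75×0.6×70×0.3125×8.625 = 84.9 kips; take 80.9 kips (yield).
Governing: min(96.0, 80.9) = 80.9 kips → base-metal shear.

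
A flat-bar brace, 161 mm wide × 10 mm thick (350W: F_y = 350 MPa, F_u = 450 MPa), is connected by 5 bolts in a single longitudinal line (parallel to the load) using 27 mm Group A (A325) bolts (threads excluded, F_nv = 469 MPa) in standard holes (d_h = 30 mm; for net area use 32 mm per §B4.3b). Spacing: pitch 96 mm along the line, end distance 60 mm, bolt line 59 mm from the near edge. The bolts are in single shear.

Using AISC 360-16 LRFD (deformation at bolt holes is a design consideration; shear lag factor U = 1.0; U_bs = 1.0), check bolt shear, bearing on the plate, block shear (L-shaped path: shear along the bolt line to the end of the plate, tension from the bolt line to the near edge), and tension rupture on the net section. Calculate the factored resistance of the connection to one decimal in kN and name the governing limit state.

435.4 kN (net-section rupture governs)

Bolt shear: A_b = π(27)²/4 = 572.56 mm². φR_n = 0.75 × 469 × 572.56 × 5 × 1 = 1007.0 kN.
Bearing (10 mm plate, F_u = 450 MPa): end bolts L_c = 60 − 30/2 = 45, R_n = min(1.2×45×10×450, 2.4×27×10×450) = 243 kN/bolt; interior L_c = 96 − 30 = 66, R_n = 291.6 kN/bolt. φR_n = 0.75 × (1×243 + 4×291.6) = 1057.1 kN.
Block shear: shear path 1×[60+4×96] = 1×444 mm, A_gv = 4440, A_nv = 1×(444 − 4.5×32)×10 = 3000 mm²; tension to near edge: (59 − 0.5×32)×10 = 430 mm². R_n = min(0.6×450×3000, 0.6×350×4440) + 1.0×450×430 = min(810, 932.4) + 193.5 = 1003.5 kN. φR_n = 0.75 × 1003.5 = 752.6 kN.
Tension rupture (net): A_n = (161 − 1×32)×10 = 1290 mm² (U = 1.0, A_e = A_n). φR_n = 0.75 × 450 × 1290 = 435.4 kN.
Governing: min(1007.0, 1057.1, 752.6, 435.4) = 435.4 kN → net-section rupture.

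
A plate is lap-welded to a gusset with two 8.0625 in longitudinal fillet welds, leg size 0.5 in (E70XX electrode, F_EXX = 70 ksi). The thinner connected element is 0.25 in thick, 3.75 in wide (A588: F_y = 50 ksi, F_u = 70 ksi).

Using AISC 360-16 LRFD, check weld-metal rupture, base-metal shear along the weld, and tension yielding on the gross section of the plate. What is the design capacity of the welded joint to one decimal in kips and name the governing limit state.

Weld metal: throat = 0.707×0.5 = 0.3535 in, L = 2×8.0625 = 16.125 in. φR_n = 0.75 × 0.6 × 70 × 0.3535 × 16.125 = 179.6 kips.
Base metal shear (0.25 in plate): yield φR_n = 1.0×0.6×50×0.25×16.125 = 120.9 kips; rupture φR_n = 0.75×0.6×70×0.25×16.125 = 127.0 kips; take 120.9 kips (yield).
Tension yield (gross): A_g = 3.75×0.25 = 0.9375 in². φR_n = 0.90 × 50 × 0.9375 = 42.2 kips.
Governing: min(179.6, 120.9, 42.2) = 42.2 kips → gross-section yield.

42.2 kips (gross-section yield governs)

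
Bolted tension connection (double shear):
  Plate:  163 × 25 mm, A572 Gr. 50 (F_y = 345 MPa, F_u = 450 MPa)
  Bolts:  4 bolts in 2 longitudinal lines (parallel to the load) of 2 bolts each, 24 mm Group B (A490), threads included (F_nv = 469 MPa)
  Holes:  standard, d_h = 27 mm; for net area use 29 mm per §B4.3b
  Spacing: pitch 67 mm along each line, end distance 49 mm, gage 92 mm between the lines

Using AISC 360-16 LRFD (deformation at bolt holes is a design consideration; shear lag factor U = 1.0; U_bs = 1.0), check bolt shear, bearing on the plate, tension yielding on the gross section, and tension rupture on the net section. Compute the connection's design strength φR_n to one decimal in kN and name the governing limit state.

Bolt shear: A_b = π(24)²/4 = 452.39 mm². φR_n = 0.75 × 469 × 452.39 × 4 × 2 = 1273.0 kN.
Bearing (25 mm plate, F_u = 450 MPa): end bolts L_c = 49 − 27/2 = 35.5, R_n = min(1.2×35.5×25×450, 2.4×24×25×450) = 479.25 kN/bolt; interior L_c = 67 − 27 = 40, R_n = 540 kN/bolt. φR_n = 0.75 × (2×479.25 + 2×540) = 1528.9 kN.
Tension yield (gross): A_g = 163×25 = 4075 mm². φR_n = 0.90 × 345 × 4075 = 1265.3 kN.
Tension rupture (net): A_n = (163 − 2×29)×25 = 2625 mm² (U = 1.0, A_e = A_n). φR_n = 0.75 × 450 × 2625 = 885.9 kN.
Governing: min(1273.0, 1528.9, 1265.3, 885.9) = 885.9 kN → net-section rupture.

885.9 kN (net-section rupture governs)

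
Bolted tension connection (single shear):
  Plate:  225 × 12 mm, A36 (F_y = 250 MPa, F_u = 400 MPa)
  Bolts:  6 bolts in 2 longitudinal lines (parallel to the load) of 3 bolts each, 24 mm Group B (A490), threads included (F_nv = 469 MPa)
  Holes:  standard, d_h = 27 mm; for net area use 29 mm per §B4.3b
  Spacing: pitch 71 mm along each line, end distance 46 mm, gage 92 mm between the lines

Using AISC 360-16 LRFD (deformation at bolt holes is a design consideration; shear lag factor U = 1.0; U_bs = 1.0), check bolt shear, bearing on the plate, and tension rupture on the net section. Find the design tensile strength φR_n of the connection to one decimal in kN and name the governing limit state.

Bolt shear: A_b = π(24)²/4 = 452.39 mm². φR_n = 0.75 × 469 × 452.39 × 6 × 1 = 954.8 kN.
Bearing (12 mm plate, F_u = 400 MPa): end bolts L_c = 46 − 27/2 = 32.5, R_n = min(1.2×32.5×12×400, 2.4×24×12×400) = 187.2 kN/bolt; interior L_c = 71 − 27 = 44, R_n = 253.44 kN/bolt. φR_n = 0.75 × (2×187.2 + 4×253.44) = 1041.1 kN.
Tension rupture (net): A_n = (225 − 2×29)×12 = 2004 mm² (U = 1.0, A_e = A_n). φR_n = 0.75 × 400 × 2004 = 601.2 kN.
Governing: min(954.8, 1041.1, 601.2) = 601.2 kN → net-section rupture.

601.2 kN (net-section rupture governs)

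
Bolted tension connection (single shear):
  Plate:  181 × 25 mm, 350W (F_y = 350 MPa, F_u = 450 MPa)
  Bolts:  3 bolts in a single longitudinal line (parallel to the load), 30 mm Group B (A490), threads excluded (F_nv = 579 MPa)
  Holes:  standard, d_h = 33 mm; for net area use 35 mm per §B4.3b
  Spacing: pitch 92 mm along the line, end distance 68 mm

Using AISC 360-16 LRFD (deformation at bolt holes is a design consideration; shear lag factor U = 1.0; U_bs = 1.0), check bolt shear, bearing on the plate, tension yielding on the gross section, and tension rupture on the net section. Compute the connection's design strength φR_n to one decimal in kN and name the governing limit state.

Bolt shear: A_b = π(30)²/4 = 706.86 mm². φR_n = 0.75 × 579 × 706.86 × 3 × 1 = 920.9 kN.
Bearing (25 mm plate, F_u = 450 MPa): end bolts L_c = 68 − 33/2 = 51.5, R_n = min(1.2×51.5×25×450, 2.4×30×25×450) = 695.25 kN/bolt; interior L_c = 92 − 33 = 59, R_n = 796.5 kN/bolt. φR_n = 0.75 × (1×695.25 + 2×796.5) = 1716.2 kN.
Tension yield (gross): A_g = 181×25 = 4525 mm². φR_n = 0.90 × 350 × 4525 = 1425.4 kN.
Tension rupture (net): A_n = (181 − 1×35)×25 = 3650 mm² (U = 1.0, A_e = A_n). φR_n = 0.75 × 450 × 3650 = 1231.9 kN.
Governing: min(920.9, 1716.2, 1425.4, 1231.9) = 920.9 kN → bolt shear.

920.9 kN (bolt shear governs)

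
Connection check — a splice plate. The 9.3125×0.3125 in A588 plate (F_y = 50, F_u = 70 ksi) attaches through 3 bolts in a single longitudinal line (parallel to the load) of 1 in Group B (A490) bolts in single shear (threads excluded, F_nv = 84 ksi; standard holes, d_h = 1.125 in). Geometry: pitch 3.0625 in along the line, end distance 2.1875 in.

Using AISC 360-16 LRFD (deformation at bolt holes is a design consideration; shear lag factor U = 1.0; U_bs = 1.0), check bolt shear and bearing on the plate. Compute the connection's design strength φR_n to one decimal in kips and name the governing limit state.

108.3 kips (bearing governs)

Bolt shear: A_b = π(1)²/4 = 0.7854 in². φR_n = 0.75 × 84 × 0.7854 × 3 × 1 = 148.4 kips.
Bearing (0.3125 in plate, F_u = 70 ksi): end bolts L_c = 2.1875 − 1.125/2 = 1.625, R_n = min(1.2×1.625×0.3125×70, 2.4×1×0.3125×70) = 42.656 kips/bolt; interior L_c = 3.0625 − 1.125 = 1.9375, R_n = 50.859 kips/bolt. φR_n = 0.75 × (1×42.656 + 2×50.859) = 108.3 kips.
Governing: min(148.4, 108.3) = 108.3 kips → bearing.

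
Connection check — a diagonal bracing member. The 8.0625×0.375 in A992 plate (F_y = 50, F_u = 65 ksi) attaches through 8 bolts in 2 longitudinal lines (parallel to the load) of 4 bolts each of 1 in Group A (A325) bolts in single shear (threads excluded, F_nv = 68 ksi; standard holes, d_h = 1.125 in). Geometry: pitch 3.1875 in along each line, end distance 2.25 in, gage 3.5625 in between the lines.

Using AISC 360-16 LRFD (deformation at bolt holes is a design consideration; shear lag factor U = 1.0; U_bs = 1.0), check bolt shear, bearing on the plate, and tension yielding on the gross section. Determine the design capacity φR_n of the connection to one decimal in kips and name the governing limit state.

Bolt shear: A_b = π(1)²/4 = 0.7854 in². φR_n = 0.75 × 68 × 0.7854 × 8 × 1 = 320.4 kips.
Bearing (0.375 in plate, F_u = 65 ksi): end bolts L_c = 2.25 − 1.125/2 = 1.6875, R_n = min(1.2×1.6875×0.375×65, 2.4×1×0.375×65) = 49.359 kips/bolt; interior L_c = 3.1875 − 1.125 = 2.0625, R_n = 58.5 kips/bolt. φR_n = 0.75 × (2×49.359 + 6×58.5) = 337.3 kips.
Tension yield (gross): A_g = 8.0625×0.375 = 3.0234 in². φR_n = 0.90 × 50 × 3.0234 = 136.1 kips.
Governing: min(320.4, 337.3, 136.1) = 136.1 kips → gross-section yield.

136.1 kips (gross-section yield governs)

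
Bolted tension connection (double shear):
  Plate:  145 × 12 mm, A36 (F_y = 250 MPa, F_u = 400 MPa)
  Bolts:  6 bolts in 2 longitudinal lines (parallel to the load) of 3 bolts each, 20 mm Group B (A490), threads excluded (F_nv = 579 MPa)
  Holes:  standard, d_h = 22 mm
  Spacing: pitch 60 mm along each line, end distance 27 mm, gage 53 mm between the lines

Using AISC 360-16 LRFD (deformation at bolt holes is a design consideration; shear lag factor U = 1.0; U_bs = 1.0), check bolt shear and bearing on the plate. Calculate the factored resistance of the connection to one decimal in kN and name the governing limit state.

794.9 kN (bearing governs)

Bolt shear: A_b = π(20)²/4 = 314.16 mm². φR_n = 0.75 × 579 × 314.16 × 6 × 2 = 1637.1 kN.
Bearing (12 mm plate, F_u = 400 MPa): end bolts L_c = 27 − 22/2 = 16, R_n = min(1.2×16×12×400, 2.4×20×12×400) = 92.16 kN/bolt; interior L_c = 60 − 22 = 38, R_n = 218.88 kN/bolt. φR_n = 0.75 × (2×92.16 + 4×218.88) = 794.9 kN.
Governing: min(1637.1, 794.9) = 794.9 kN → bearing.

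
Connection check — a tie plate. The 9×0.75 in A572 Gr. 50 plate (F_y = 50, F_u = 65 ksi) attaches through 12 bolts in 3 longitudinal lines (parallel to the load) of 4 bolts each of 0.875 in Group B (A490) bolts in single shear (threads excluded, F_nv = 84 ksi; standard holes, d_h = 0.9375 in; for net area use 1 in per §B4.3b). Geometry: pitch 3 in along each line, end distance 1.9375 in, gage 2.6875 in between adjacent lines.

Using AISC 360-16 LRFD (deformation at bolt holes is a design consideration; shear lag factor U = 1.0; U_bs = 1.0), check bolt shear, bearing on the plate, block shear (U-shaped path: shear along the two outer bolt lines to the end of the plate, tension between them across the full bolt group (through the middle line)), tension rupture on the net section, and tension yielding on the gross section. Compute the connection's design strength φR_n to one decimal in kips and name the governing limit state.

219.4 kips (net-section rupture governs)

Bolt shear: A_b = π(0.875)²/4 = 0.60132 in². φR_n = 0.75 × 84 × 0.60132 × 12 × 1 = 454.6 kips.
Bearing (0.75 in plate, F_u = 65 ksi): end bolts L_c = 1.9375 − 0.9375/2 = 1.46875, R_n = min(1.2×1.46875×0.75×65, 2.4×0.875×0.75×65) = 85.922 kips/bolt; interior L_c = 3 − 0.9375 = 2.0625, R_n = 102.38 kips/bolt. φR_n = 0.75 × (3×85.922 + 9×102.38) = 884.4 kips.
Block shear: shear path 2×[1.9375+3×3] = 2×10.9375 in, A_gv = 16.406, A_nv = 2×(10.9375 − 3.5×1)×0.75 = 11.156 in²; tension across gage: (5.375 − 2×1)×0.75 = 2.5313 in². R_n = min(0.6×65×11.156, 0.6×50×16.406) + 1.0×65×2.5313 = min(435.08, 492.18) + 164.53 = 599.61 kips. φR_n = 0.75 × 599.61 = 449.7 kips.
Tension rupture (net): A_n = (9 − 3×1)×0.75 = 4.5 in² (U = 1.0, A_e = A_n). φR_n = 0.75 × 65 × 4.5 = 219.4 kips.
Tension yield (gross): A_g = 9×0.75 = 6.75 in². φR_n = 0.90 × 50 × 6.75 = 303.8 kips.
Governing: min(454.6, 884.4, 449.7, 219.4, 303.8) = 219.4 kips → net-section rupture.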